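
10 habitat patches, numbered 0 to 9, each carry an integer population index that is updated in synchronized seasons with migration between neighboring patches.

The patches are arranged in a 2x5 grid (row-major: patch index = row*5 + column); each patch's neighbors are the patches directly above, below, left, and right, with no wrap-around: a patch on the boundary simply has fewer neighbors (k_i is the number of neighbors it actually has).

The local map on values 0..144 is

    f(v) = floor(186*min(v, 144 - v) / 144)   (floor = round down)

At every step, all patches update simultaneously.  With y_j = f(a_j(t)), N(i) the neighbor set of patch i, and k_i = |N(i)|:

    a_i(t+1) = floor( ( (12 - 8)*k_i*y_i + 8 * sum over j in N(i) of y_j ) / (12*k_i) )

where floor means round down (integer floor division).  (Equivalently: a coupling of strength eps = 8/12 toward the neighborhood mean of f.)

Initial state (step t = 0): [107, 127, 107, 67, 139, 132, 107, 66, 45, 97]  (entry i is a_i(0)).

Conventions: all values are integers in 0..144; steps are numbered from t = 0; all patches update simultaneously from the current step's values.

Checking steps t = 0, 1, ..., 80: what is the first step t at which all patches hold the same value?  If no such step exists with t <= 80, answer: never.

Simulating step by step:
t=0: [107, 127, 107, 67, 139, 132, 107, 66, 45, 97]  (not all equal)
t=1: [27, 38, 58, 53, 50, 36, 42, 62, 70, 41]  (not all equal)
t=2: [43, 52, 68, 73, 61, 44, 56, 75, 74, 68]  (not all equal)
t=3: [59, 69, 83, 87, 85, 61, 71, 85, 89, 85]  (not all equal)
t=4: [81, 84, 78, 74, 75, 81, 84, 78, 73, 74]  (not all equal)
t=5: [79, 79, 84, 88, 89, 79, 79, 84, 89, 90]  (not all equal)
t=6: [83, 81, 77, 72, 70, 83, 81, 77, 72, 70]  (not all equal)
t=7: [79, 81, 86, 90, 91, 79, 81, 86, 90, 91]  (not all equal)
t=8: [82, 79, 74, 69, 68, 82, 79, 74, 69, 68]  (not all equal)
t=9: [81, 83, 88, 88, 87, 81, 83, 88, 88, 87]  (not all equal)
t=10: [80, 77, 73, 72, 72, 80, 77, 73, 72, 72]  (not all equal)
t=11: [83, 86, 90, 92, 93, 83, 86, 90, 92, 93]  (not all equal)
t=12: [76, 73, 69, 67, 65, 76, 73, 69, 67, 65]  (not all equal)
t=13: [88, 89, 88, 86, 84, 88, 89, 88, 86, 84]  (not all equal)
t=14: [71, 71, 72, 74, 76, 71, 71, 72, 74, 76]  (not all equal)
t=15: [91, 91, 91, 90, 88, 91, 91, 91, 90, 88]  (not all equal)
t=16: [68, 68, 68, 69, 71, 68, 68, 68, 69, 71]  (not all equal)
t=17: [87, 87, 87, 89, 90, 87, 87, 87, 89, 90]  (not all equal)
t=18: [73, 73, 72, 71, 69, 73, 73, 72, 71, 69]  (not all equal)
t=19: [91, 91, 92, 91, 89, 91, 91, 92, 91, 89]  (not all equal)
t=20: [68, 67, 67, 68, 70, 68, 67, 67, 68, 70]  (not all equal)
t=21: [86, 86, 86, 87, 89, 86, 86, 86, 87, 89]  (not all equal)
t=22: [74, 74, 73, 72, 71, 74, 74, 73, 72, 71]  (not all equal)
t=23: [90, 90, 91, 92, 91, 90, 90, 91, 92, 91]  (not all equal)
t=24: [69, 68, 68, 67, 67, 69, 68, 68, 67, 67]  (not all equal)
t=25: [88, 87, 86, 86, 86, 88, 87, 86, 86, 86]  (not all equal)
t=26: [72, 73, 73, 74, 74, 72, 73, 73, 74, 74]  (not all equal)
t=27: [92, 91, 90, 90, 90, 92, 91, 90, 90, 90]  (not all equal)
t=28: [67, 68, 68, 69, 69, 67, 68, 68, 69, 69]  (not all equal)
t=29: [86, 86, 87, 88, 89, 86, 86, 87, 88, 89]  (not all equal)
t=30: [74, 73, 73, 72, 71, 74, 73, 73, 72, 71]  (not all equal)
t=31: [90, 90, 91, 92, 91, 90, 90, 91, 92, 91]  (not all equal)

Answer: never
Key observation: The state at step 23 reappears at step 31 — the system is in a cycle of period 8 from step 23 on.  No step 0..31 is synchronized, and the cycle repeats forever, so no step up to 80 (or ever) has all patches equal.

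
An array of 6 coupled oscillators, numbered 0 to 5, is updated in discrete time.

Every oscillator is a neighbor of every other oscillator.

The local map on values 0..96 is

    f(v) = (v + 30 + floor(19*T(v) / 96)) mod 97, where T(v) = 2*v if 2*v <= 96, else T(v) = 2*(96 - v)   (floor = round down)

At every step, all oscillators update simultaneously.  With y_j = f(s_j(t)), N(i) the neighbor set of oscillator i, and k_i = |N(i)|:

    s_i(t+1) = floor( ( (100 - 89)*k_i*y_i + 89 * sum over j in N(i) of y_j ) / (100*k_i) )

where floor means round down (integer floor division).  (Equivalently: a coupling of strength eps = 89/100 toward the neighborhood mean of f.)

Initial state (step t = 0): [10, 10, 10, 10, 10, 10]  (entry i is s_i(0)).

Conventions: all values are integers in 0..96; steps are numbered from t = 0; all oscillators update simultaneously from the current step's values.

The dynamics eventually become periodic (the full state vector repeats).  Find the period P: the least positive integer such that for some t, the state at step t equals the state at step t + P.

Answer: 5
Key observation: The state at step 5, [9, 9, 9, 9, 9, 9], reappears at step 10 — and no state repeats earlier — so the cycle the system enters has period 5.

Derivation:
t=0: [10, 10, 10, 10, 10, 10]
t=1: [43, 43, 43, 43, 43, 43]
t=2: [90, 90, 90, 90, 90, 90]
t=3: [25, 25, 25, 25, 25, 25]
t=4: [64, 64, 64, 64, 64, 64]
t=5: [9, 9, 9, 9, 9, 9]
t=6: [42, 42, 42, 42, 42, 42]
t=7: [88, 88, 88, 88, 88, 88]
t=8: [24, 24, 24, 24, 24, 24]
t=9: [63, 63, 63, 63, 63, 63]
t=10: [9, 9, 9, 9, 9, 9]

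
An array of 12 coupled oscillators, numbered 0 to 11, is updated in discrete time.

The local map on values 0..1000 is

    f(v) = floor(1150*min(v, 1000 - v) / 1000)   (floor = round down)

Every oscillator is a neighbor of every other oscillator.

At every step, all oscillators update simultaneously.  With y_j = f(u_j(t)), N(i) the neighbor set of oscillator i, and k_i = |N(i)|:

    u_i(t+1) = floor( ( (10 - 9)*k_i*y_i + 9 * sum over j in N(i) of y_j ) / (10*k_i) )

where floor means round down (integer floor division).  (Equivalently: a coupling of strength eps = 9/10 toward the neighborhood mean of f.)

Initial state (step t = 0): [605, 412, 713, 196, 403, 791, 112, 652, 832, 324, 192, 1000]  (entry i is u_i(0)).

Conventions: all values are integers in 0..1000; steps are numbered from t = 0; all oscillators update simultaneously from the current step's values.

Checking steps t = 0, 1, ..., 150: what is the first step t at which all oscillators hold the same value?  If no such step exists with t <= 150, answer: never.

Answer: 2
Key observation: Synchronization is absorbing here: once all oscillators are equal they stay equal, and step 2 is the first all-equal step.

Derivation:
t=0: [605, 412, 713, 196, 403, 791, 112, 652, 832, 324, 192, 1000]  (not all equal)
t=1: [294, 294, 292, 290, 294, 290, 288, 293, 289, 292, 290, 286]  (not all equal)
t=2: [334, 334, 334, 334, 334, 334, 334, 334, 334, 334, 334, 334]  (all equal)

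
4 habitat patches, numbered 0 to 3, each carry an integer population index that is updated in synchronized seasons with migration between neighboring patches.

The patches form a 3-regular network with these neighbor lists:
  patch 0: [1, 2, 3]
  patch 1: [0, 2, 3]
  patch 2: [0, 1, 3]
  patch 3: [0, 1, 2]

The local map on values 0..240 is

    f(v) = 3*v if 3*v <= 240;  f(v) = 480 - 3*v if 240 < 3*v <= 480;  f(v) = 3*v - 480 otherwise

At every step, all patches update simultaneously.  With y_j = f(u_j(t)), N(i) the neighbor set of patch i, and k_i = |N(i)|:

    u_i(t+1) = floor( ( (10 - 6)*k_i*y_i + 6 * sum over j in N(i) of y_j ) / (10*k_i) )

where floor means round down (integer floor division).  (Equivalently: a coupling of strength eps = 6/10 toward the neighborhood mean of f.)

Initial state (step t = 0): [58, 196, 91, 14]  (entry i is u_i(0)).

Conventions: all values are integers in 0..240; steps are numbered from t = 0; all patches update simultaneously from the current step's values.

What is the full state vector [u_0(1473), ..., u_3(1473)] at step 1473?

Answer: [61, 60, 60, 60]
Key observation: The state at step 17, [61, 60, 60, 60], reappears at step 19: the system is in a cycle of period 2 from step 17 on.  Therefore the state at step 1473 equals the state at step 17 + ((1473 - 17) mod 2) = 17, which is [61, 60, 60, 60].

Derivation:
t=0: [58, 196, 91, 14]
t=1: [141, 127, 147, 114]
t=2: [78, 86, 74, 94]
t=3: [222, 219, 219, 214]
t=4: [177, 175, 175, 172]
t=5: [45, 44, 44, 42]
t=6: [132, 131, 131, 130]
t=7: [86, 87, 87, 87]
t=8: [220, 219, 219, 219]
t=9: [178, 177, 177, 177]
t=10: [52, 51, 51, 51]
t=11: [154, 153, 153, 153]
t=12: [19, 20, 20, 20]
t=13: [58, 59, 59, 59]
t=14: [175, 176, 176, 176]
t=15: [46, 47, 47, 47]
t=16: [139, 140, 140, 140]
t=17: [61, 60, 60, 60]
t=18: [181, 180, 180, 180]
t=19: [61, 60, 60, 60]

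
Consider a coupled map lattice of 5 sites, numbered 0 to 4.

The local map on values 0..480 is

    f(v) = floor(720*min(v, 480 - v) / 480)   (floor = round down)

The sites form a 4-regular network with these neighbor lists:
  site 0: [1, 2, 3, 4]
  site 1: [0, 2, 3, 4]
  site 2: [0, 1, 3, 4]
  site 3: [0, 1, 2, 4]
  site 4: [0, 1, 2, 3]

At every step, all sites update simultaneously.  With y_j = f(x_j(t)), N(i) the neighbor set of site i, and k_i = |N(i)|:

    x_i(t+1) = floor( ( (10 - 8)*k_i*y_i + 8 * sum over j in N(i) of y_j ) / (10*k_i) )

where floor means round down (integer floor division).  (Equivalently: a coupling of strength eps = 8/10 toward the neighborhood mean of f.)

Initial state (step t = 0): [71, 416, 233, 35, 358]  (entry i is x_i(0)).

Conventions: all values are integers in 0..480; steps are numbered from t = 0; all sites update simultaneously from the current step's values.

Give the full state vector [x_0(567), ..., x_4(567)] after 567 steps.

Simulating step by step:
t=0: [71, 416, 233, 35, 358]
t=1: [157, 157, 157, 157, 157]
t=2: [235, 235, 235, 235, 235]
t=3: [352, 352, 352, 352, 352]
t=4: [192, 192, 192, 192, 192]
t=5: [288, 288, 288, 288, 288]
t=6: [288, 288, 288, 288, 288]

Answer: [288, 288, 288, 288, 288]
Key observation: The state at step 5, [288, 288, 288, 288, 288], reappears at step 6: the system is in a cycle of period 1 from step 5 on.  Therefore the state at step 567 equals the state at step 5 + ((567 - 5) mod 1) = 5, which is [288, 288, 288, 288, 288].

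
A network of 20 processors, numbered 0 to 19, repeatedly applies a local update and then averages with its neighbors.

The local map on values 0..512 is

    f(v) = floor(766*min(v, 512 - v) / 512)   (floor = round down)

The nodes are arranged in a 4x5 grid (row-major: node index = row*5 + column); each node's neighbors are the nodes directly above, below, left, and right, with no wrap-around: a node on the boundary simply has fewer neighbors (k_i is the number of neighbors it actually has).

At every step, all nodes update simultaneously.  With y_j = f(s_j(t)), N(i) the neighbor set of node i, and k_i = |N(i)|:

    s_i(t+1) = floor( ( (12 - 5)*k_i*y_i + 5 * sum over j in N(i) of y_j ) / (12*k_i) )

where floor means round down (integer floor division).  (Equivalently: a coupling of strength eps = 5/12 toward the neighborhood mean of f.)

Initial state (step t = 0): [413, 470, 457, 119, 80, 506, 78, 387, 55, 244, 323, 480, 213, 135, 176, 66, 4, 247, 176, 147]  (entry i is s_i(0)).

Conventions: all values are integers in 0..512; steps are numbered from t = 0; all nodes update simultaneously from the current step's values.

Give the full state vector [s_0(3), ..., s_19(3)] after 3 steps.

Simulating step by step:
t=0: [413, 470, 457, 119, 80, 506, 78, 387, 55, 244, 323, 480, 213, 135, 176, 66, 4, 247, 176, 147]
t=1: [100, 84, 107, 143, 182, 80, 99, 171, 144, 277, 185, 102, 269, 213, 262, 116, 74, 296, 263, 237]
t=2: [137, 136, 175, 214, 276, 149, 154, 241, 243, 324, 222, 182, 320, 323, 360, 181, 154, 305, 355, 361]
t=3: [207, 214, 274, 322, 331, 235, 244, 328, 341, 294, 299, 271, 294, 280, 241, 274, 252, 284, 249, 227]

Answer: [207, 214, 274, 322, 331, 235, 244, 328, 341, 294, 299, 271, 294, 280, 241, 274, 252, 284, 249, 227]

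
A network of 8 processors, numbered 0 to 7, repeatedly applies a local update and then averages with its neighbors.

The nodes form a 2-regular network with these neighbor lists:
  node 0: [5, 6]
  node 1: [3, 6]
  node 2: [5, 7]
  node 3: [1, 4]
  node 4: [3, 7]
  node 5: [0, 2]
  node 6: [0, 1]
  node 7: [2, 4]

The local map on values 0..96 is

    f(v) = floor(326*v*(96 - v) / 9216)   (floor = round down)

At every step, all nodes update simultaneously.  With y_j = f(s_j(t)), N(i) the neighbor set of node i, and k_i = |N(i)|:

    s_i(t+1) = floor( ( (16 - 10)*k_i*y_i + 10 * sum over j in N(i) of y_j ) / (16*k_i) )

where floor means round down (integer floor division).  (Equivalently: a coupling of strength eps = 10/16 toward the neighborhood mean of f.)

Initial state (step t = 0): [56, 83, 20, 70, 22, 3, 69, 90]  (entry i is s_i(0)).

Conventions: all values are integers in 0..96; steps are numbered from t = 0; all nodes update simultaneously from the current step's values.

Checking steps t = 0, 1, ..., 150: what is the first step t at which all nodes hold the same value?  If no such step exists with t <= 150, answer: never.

Answer: never
Key observation: The state at step 5 reappears at step 9 — the system is in a cycle of period 4 from step 5 on.  No step 0..9 is synchronized, and the cycle repeats forever, so no step up to 150 (or ever) has all nodes equal.

Derivation:
t=0: [56, 83, 20, 70, 22, 3, 69, 90]  (not all equal)
t=1: [52, 54, 28, 53, 47, 44, 60, 41]  (not all equal)
t=2: [78, 78, 74, 80, 80, 75, 78, 75]  (not all equal)
t=3: [50, 47, 55, 46, 48, 53, 49, 52]  (not all equal)
t=4: [80, 81, 79, 81, 80, 80, 81, 80]  (not all equal)
t=5: [44, 42, 45, 42, 44, 45, 42, 45]  (not all equal)
t=6: [80, 80, 81, 80, 80, 80, 80, 80]  (not all equal)
t=7: [45, 45, 43, 45, 45, 44, 45, 44]  (not all equal)
t=8: [80, 81, 80, 81, 80, 80, 81, 80]  (not all equal)
t=9: [44, 42, 45, 42, 44, 45, 42, 45]  (not all equal)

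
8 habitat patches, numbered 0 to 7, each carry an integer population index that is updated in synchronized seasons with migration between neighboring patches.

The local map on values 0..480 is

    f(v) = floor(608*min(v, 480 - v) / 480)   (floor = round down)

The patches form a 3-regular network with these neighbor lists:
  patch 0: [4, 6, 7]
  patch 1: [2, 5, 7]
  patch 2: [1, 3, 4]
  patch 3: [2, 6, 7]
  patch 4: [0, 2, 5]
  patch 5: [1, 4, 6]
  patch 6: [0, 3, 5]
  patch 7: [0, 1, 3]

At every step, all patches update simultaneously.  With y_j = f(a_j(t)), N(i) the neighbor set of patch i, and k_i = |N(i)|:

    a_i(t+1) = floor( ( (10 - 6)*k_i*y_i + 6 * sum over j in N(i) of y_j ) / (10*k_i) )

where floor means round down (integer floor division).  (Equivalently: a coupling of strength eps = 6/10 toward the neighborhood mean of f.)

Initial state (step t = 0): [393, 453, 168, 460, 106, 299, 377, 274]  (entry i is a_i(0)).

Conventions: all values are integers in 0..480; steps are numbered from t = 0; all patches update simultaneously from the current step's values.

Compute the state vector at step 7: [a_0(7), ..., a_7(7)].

Simulating step by step:
t=0: [393, 453, 168, 460, 106, 299, 377, 274]
t=1: [148, 153, 123, 130, 163, 151, 124, 137]
t=2: [182, 181, 174, 162, 189, 187, 171, 178]
t=3: [228, 227, 222, 214, 232, 231, 220, 222]
t=4: [285, 285, 282, 276, 289, 288, 281, 281]
t=5: [247, 247, 249, 254, 244, 245, 250, 251]
t=6: [293, 293, 292, 289, 296, 295, 292, 291]
t=7: [236, 236, 237, 239, 234, 235, 237, 238]

Answer: [236, 236, 237, 239, 234, 235, 237, 238]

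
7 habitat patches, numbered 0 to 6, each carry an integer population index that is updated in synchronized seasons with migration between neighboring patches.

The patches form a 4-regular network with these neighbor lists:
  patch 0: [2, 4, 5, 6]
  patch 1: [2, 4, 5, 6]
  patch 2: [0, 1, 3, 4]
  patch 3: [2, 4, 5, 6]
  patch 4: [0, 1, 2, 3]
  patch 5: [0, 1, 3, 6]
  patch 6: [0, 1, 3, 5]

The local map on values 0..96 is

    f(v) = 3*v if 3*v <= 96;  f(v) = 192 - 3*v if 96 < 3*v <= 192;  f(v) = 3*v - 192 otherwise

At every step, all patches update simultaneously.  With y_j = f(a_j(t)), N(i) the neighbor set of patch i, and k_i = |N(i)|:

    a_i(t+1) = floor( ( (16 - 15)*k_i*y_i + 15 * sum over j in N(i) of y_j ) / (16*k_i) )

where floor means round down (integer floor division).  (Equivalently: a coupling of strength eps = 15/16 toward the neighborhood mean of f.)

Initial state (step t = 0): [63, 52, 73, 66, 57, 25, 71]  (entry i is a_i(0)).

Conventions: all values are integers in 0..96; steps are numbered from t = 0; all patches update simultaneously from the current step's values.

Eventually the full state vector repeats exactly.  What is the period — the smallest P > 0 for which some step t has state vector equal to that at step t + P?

Answer: 5
Key observation: The state at step 10, [86, 86, 36, 86, 36, 35, 35], reappears at step 15 — and no state repeats earlier — so the cycle the system enters has period 5.

Derivation:
t=0: [63, 52, 73, 66, 57, 25, 71]
t=1: [33, 36, 17, 34, 18, 20, 29]
t=2: [64, 64, 78, 64, 77, 86, 82]
t=3: [47, 47, 11, 47, 12, 16, 18]
t=4: [43, 43, 46, 43, 45, 51, 50]
t=5: [48, 48, 61, 48, 60, 56, 56]
t=6: [19, 19, 37, 19, 36, 40, 40]
t=7: [75, 75, 64, 75, 64, 61, 61]
t=8: [6, 6, 23, 6, 23, 25, 25]
t=9: [68, 68, 33, 68, 33, 34, 34]
t=10: [86, 86, 36, 86, 36, 35, 35]
t=11: [84, 84, 71, 84, 71, 72, 72]
t=12: [24, 24, 48, 24, 48, 49, 49]
t=13: [48, 48, 64, 48, 64, 63, 63]
t=14: [4, 4, 33, 4, 33, 34, 34]
t=15: [86, 86, 36, 86, 36, 35, 35]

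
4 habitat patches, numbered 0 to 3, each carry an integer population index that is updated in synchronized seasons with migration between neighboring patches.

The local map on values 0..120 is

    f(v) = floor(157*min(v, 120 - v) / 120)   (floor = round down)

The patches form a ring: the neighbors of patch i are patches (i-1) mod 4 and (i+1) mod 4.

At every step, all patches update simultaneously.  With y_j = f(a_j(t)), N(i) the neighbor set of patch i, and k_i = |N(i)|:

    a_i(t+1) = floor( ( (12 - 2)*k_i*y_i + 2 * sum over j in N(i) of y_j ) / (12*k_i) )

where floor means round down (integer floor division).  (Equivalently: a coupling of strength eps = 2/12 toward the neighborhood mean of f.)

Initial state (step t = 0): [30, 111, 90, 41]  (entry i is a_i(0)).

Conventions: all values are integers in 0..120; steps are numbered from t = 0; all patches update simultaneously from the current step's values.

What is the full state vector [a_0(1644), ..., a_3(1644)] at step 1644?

Answer: [76, 77, 76, 74]
Key observation: The state at step 14, [74, 73, 74, 76], reappears at step 18: the system is in a cycle of period 4 from step 14 on.  Therefore the state at step 1644 equals the state at step 14 + ((1644 - 14) mod 4) = 16, which is [76, 77, 76, 74].

Derivation:
t=0: [30, 111, 90, 41]
t=1: [37, 15, 37, 50]
t=2: [47, 23, 47, 62]
t=3: [59, 35, 59, 72]
t=4: [73, 50, 73, 64]
t=5: [62, 64, 62, 71]
t=6: [73, 73, 73, 65]
t=7: [61, 61, 61, 69]
t=8: [76, 77, 76, 67]
t=9: [57, 56, 57, 67]
t=10: [73, 73, 73, 69]
t=11: [61, 61, 61, 65]
t=12: [76, 77, 76, 72]
t=13: [57, 56, 57, 61]
t=14: [74, 73, 74, 76]
t=15: [59, 60, 59, 57]
t=16: [76, 77, 76, 74]
t=17: [57, 56, 57, 59]
t=18: [74, 73, 74, 76]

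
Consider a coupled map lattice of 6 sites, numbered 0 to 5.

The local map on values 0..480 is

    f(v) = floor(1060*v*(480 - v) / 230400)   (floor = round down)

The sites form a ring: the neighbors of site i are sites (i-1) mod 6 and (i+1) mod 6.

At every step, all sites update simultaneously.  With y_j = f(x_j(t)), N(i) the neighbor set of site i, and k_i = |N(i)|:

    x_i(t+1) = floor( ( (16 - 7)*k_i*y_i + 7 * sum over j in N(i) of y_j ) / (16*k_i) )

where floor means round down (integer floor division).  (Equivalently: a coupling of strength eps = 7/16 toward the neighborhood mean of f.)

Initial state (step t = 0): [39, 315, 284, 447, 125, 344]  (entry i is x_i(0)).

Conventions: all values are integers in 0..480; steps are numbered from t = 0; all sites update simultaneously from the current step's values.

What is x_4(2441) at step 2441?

Answer: x_4(2441) = 262
Key observation: The state at step 4, [262, 262, 262, 262, 262, 262], reappears at step 5: the system is in a cycle of period 1 from step 4 on.  Therefore the state at step 2441 equals the state at step 4 + ((2441 - 4) mod 1) = 4, which is [262, 262, 262, 262, 262, 262].

Derivation:
t=0: [39, 315, 284, 447, 125, 344]
t=1: [143, 207, 210, 138, 176, 182]
t=2: [235, 250, 250, 232, 240, 242]
t=3: [264, 264, 264, 264, 264, 264]
t=4: [262, 262, 262, 262, 262, 262]
t=5: [262, 262, 262, 262, 262, 262]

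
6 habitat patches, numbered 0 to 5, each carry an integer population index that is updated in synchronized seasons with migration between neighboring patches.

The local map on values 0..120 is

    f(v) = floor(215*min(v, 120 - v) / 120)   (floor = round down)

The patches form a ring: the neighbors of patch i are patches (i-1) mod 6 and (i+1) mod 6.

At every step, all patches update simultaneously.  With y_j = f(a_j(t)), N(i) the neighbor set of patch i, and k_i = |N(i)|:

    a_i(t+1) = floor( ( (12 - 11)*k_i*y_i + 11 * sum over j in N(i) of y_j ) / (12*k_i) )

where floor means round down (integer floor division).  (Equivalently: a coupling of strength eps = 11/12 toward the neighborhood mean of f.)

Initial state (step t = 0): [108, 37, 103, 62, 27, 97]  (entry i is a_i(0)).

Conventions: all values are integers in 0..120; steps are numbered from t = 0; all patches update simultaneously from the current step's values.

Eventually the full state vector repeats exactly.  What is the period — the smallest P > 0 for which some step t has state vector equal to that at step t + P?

Simulating step by step:
t=0: [108, 37, 103, 62, 27, 97]
t=1: [50, 28, 79, 44, 70, 35]
t=2: [58, 78, 64, 80, 71, 86]
t=3: [70, 99, 75, 91, 67, 92]
t=4: [47, 80, 47, 84, 54, 88]
t=5: [65, 82, 68, 87, 63, 87]
t=6: [66, 93, 65, 94, 62, 96]
t=7: [49, 92, 51, 95, 49, 94]
t=8: [51, 85, 50, 85, 48, 83]
t=9: [66, 87, 64, 85, 65, 86]
t=10: [62, 94, 63, 95, 64, 93]
t=11: [51, 97, 49, 96, 50, 97]
t=12: [45, 85, 45, 84, 45, 85]
t=13: [63, 78, 64, 78, 64, 78]
t=14: [77, 98, 77, 97, 77, 98]
t=15: [42, 73, 43, 74, 43, 73]
t=16: [83, 76, 82, 77, 82, 76]
t=17: [77, 67, 76, 68, 76, 67]
t=18: [92, 78, 92, 79, 92, 78]
t=19: [72, 52, 72, 51, 72, 52]
t=20: [92, 86, 91, 86, 91, 86]
t=21: [59, 51, 59, 51, 59, 51]
t=22: [92, 103, 92, 103, 92, 103]
t=23: [31, 48, 31, 48, 31, 48]
t=24: [83, 57, 83, 57, 83, 57]
t=25: [99, 69, 99, 69, 99, 69]
t=26: [86, 41, 86, 41, 86, 41]
t=27: [71, 61, 71, 61, 71, 61]
t=28: [103, 88, 103, 88, 103, 88]
t=29: [54, 32, 54, 32, 54, 32]
t=30: [60, 92, 60, 92, 60, 92]
t=31: [54, 102, 54, 102, 54, 102]
t=32: [37, 90, 37, 90, 37, 90]
t=33: [54, 64, 54, 64, 54, 64]
t=34: [99, 96, 99, 96, 99, 96]
t=35: [42, 37, 42, 37, 42, 37]
t=36: [66, 74, 66, 74, 66, 74]
t=37: [83, 94, 83, 94, 83, 94]
t=38: [47, 64, 47, 64, 47, 64]
t=39: [98, 85, 98, 85, 98, 85]
t=40: [60, 40, 60, 40, 60, 40]
t=41: [74, 104, 74, 104, 74, 104]
t=42: [32, 77, 32, 77, 32, 77]
t=43: [75, 58, 75, 58, 75, 58]
t=44: [101, 81, 101, 81, 101, 81]
t=45: [66, 36, 66, 36, 66, 36]
t=46: [66, 93, 66, 93, 66, 93]
t=47: [52, 92, 52, 92, 52, 92]
t=48: [53, 89, 53, 89, 53, 89]
t=49: [58, 90, 58, 90, 58, 90]
t=50: [57, 98, 57, 98, 57, 98]
t=51: [44, 96, 44, 96, 44, 96]
t=52: [45, 75, 45, 75, 45, 75]
t=53: [80, 80, 80, 80, 80, 80]
t=54: [71, 71, 71, 71, 71, 71]
t=55: [87, 87, 87, 87, 87, 87]
t=56: [59, 59, 59, 59, 59, 59]
t=57: [105, 105, 105, 105, 105, 105]
t=58: [26, 26, 26, 26, 26, 26]
t=59: [46, 46, 46, 46, 46, 46]
t=60: [82, 82, 82, 82, 82, 82]
t=61: [68, 68, 68, 68, 68, 68]
t=62: [93, 93, 93, 93, 93, 93]
t=63: [48, 48, 48, 48, 48, 48]
t=64: [86, 86, 86, 86, 86, 86]
t=65: [60, 60, 60, 60, 60, 60]
t=66: [107, 107, 107, 107, 107, 107]
t=67: [23, 23, 23, 23, 23, 23]
t=68: [41, 41, 41, 41, 41, 41]
t=69: [73, 73, 73, 73, 73, 73]
t=70: [84, 84, 84, 84, 84, 84]
t=71: [64, 64, 64, 64, 64, 64]
t=72: [100, 100, 100, 100, 100, 100]
t=73: [35, 35, 35, 35, 35, 35]
t=74: [62, 62, 62, 62, 62, 62]
t=75: [103, 103, 103, 103, 103, 103]
t=76: [30, 30, 30, 30, 30, 30]
t=77: [53, 53, 53, 53, 53, 53]
t=78: [94, 94, 94, 94, 94, 94]
t=79: [46, 46, 46, 46, 46, 46]

Answer: 20
Key observation: The state at step 59, [46, 46, 46, 46, 46, 46], reappears at step 79 — and no state repeats earlier — so the cycle the system enters has period 20.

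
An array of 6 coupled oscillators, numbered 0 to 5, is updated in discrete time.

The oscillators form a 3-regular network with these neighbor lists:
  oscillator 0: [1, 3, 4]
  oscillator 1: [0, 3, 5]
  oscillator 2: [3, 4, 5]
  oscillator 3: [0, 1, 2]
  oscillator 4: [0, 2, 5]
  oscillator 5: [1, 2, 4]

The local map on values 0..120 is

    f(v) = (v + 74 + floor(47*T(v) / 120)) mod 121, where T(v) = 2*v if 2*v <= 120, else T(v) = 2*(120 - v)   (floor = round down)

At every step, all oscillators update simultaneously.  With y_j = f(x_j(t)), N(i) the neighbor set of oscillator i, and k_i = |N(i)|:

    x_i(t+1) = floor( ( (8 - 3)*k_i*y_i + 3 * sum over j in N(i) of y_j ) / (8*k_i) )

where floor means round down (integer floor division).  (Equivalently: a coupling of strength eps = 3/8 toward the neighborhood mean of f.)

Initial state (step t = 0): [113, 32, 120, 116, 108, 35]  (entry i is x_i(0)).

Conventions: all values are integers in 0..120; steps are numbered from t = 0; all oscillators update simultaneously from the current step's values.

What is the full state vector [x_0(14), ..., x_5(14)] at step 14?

Answer: [34, 37, 62, 34, 62, 60]

Derivation:
t=0: [113, 32, 120, 116, 108, 35]
t=1: [63, 26, 65, 64, 63, 28]
t=2: [67, 90, 53, 67, 52, 31]
t=3: [59, 57, 43, 59, 42, 24]
t=4: [53, 62, 43, 53, 42, 86]
t=5: [46, 57, 35, 46, 34, 55]
t=6: [34, 48, 21, 34, 20, 42]
t=7: [28, 30, 88, 28, 87, 49]
t=8: [10, 9, 54, 10, 54, 42]
t=9: [85, 82, 51, 85, 51, 40]
t=10: [62, 59, 43, 62, 43, 33]
t=11: [55, 52, 30, 55, 30, 21]
t=12: [44, 54, 24, 44, 24, 76]
t=13: [43, 46, 98, 43, 98, 74]
t=14: [34, 37, 62, 34, 62, 60]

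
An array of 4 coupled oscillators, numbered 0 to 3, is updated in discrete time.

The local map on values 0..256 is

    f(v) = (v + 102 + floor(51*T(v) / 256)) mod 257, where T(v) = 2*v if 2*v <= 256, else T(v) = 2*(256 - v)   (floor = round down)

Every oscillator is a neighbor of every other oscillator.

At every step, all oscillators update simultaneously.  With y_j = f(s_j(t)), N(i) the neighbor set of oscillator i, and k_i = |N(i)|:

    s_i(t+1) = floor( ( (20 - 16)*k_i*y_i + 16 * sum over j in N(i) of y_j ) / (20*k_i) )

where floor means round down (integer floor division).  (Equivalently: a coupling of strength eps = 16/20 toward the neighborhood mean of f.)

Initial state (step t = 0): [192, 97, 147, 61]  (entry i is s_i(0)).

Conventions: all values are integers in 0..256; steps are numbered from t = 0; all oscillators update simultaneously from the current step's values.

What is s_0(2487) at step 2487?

Answer: s_0(2487) = 164
Key observation: The state at step 24, [45, 45, 45, 45], reappears at step 26: the system is in a cycle of period 2 from step 24 on.  Therefore the state at step 2487 equals the state at step 24 + ((2487 - 24) mod 2) = 25, which is [164, 164, 164, 164].

Derivation:
t=0: [192, 97, 147, 61]
t=1: [134, 123, 136, 126]
t=2: [23, 23, 22, 23]
t=3: [133, 133, 133, 133]
t=4: [27, 27, 27, 27]
t=5: [139, 139, 139, 139]
t=6: [30, 30, 30, 30]
t=7: [143, 143, 143, 143]
t=8: [33, 33, 33, 33]
t=9: [148, 148, 148, 148]
t=10: [36, 36, 36, 36]
t=11: [152, 152, 152, 152]
t=12: [38, 38, 38, 38]
t=13: [155, 155, 155, 155]
t=14: [40, 40, 40, 40]
t=15: [157, 157, 157, 157]
t=16: [41, 41, 41, 41]
t=17: [159, 159, 159, 159]
t=18: [42, 42, 42, 42]
t=19: [160, 160, 160, 160]
t=20: [43, 43, 43, 43]
t=21: [162, 162, 162, 162]
t=22: [44, 44, 44, 44]
t=23: [163, 163, 163, 163]
t=24: [45, 45, 45, 45]
t=25: [164, 164, 164, 164]
t=26: [45, 45, 45, 45]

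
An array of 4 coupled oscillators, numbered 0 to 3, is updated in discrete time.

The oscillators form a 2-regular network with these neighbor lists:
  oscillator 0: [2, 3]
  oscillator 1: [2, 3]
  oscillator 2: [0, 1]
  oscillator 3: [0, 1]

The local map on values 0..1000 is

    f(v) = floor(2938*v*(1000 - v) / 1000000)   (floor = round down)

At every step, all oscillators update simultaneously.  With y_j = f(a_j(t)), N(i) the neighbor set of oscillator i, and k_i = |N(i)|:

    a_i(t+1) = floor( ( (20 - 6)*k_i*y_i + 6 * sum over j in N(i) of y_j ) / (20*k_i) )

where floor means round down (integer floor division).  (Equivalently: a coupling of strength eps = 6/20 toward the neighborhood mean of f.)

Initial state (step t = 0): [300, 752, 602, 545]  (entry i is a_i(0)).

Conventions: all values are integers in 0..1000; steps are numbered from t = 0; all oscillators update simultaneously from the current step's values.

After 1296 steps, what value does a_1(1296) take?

Answer: a_1(1296) = 663
Key observation: The state at step 10, [663, 663, 663, 663], reappears at step 12: the system is in a cycle of period 2 from step 10 on.  Therefore the state at step 1296 equals the state at step 10 + ((1296 - 10) mod 2) = 10, which is [663, 663, 663, 663].

Derivation:
t=0: [300, 752, 602, 545]
t=1: [645, 597, 666, 684]
t=2: [663, 687, 663, 651]
t=3: [657, 640, 652, 659]
t=4: [662, 672, 666, 662]
t=5: [656, 649, 652, 655]
t=6: [663, 667, 666, 663]
t=7: [655, 652, 653, 655]
t=8: [663, 665, 664, 663]
t=9: [655, 654, 655, 655]
t=10: [663, 663, 663, 663]
t=11: [656, 656, 656, 656]
t=12: [663, 663, 663, 663]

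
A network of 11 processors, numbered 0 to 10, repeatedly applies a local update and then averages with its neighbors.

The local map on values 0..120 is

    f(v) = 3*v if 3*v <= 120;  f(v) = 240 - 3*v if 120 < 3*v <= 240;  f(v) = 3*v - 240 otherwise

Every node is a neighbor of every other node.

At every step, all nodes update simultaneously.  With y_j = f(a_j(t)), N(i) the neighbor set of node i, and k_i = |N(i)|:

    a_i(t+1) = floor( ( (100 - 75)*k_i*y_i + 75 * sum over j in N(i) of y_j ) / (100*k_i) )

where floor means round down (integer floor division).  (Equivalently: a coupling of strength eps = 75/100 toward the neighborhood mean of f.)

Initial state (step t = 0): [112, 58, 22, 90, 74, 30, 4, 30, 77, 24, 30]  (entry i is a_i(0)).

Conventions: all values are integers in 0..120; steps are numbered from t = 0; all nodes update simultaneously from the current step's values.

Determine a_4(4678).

Answer: a_4(4678) = 78
Key observation: The state at step 6, [78, 78, 78, 78, 78, 78, 78, 78, 78, 78, 78], reappears at step 10: the system is in a cycle of period 4 from step 6 on.  Therefore the state at step 4678 equals the state at step 6 + ((4678 - 6) mod 4) = 6, which is [78, 78, 78, 78, 78, 78, 78, 78, 78, 78, 78].

Derivation:
t=0: [112, 58, 22, 90, 74, 30, 4, 30, 77, 24, 30]
t=1: [64, 59, 59, 53, 51, 63, 50, 63, 49, 60, 63]
t=2: [63, 66, 66, 69, 70, 64, 71, 64, 71, 65, 64]
t=3: [42, 40, 40, 38, 38, 41, 37, 41, 37, 40, 41]
t=4: [115, 116, 116, 115, 115, 116, 115, 116, 115, 116, 116]
t=5: [106, 106, 106, 106, 106, 106, 106, 106, 106, 106, 106]
t=6: [78, 78, 78, 78, 78, 78, 78, 78, 78, 78, 78]
t=7: [6, 6, 6, 6, 6, 6, 6, 6, 6, 6, 6]
t=8: [18, 18, 18, 18, 18, 18, 18, 18, 18, 18, 18]
t=9: [54, 54, 54, 54, 54, 54, 54, 54, 54, 54, 54]
t=10: [78, 78, 78, 78, 78, 78, 78, 78, 78, 78, 78]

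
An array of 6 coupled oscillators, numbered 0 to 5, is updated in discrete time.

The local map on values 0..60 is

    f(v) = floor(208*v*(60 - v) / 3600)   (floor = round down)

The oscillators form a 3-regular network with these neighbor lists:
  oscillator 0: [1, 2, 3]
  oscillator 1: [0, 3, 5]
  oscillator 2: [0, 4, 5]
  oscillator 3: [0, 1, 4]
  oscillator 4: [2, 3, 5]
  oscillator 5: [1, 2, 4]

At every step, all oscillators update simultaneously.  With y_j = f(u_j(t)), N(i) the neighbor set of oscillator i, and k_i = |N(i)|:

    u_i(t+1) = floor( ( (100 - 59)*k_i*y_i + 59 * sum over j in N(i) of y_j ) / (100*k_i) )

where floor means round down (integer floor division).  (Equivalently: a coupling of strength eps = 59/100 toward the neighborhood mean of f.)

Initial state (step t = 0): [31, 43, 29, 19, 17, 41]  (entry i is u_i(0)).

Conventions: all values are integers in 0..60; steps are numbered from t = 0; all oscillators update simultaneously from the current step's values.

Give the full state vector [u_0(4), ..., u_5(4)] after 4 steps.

Simulating step by step:
t=0: [31, 43, 29, 19, 17, 41]
t=1: [48, 44, 48, 45, 44, 45]
t=2: [35, 38, 35, 38, 38, 38]
t=3: [49, 48, 49, 48, 48, 48]
t=4: [31, 32, 31, 32, 32, 32]

Answer: [31, 32, 31, 32, 32, 32]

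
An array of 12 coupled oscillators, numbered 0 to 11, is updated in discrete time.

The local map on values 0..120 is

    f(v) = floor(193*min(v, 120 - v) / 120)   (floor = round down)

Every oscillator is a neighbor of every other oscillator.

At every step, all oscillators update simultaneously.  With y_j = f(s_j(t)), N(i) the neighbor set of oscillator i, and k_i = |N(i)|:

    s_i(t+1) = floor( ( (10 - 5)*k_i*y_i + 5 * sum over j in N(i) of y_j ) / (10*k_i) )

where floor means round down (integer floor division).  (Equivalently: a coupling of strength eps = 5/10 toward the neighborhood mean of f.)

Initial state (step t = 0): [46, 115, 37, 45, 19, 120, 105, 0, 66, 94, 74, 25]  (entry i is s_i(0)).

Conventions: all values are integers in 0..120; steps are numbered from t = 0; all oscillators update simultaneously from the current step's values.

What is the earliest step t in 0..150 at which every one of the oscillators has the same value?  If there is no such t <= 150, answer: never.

Answer: never
Key observation: The state at step 8 reappears at step 10 — the system is in a cycle of period 2 from step 8 on.  No step 0..10 is synchronized, and the cycle repeats forever, so no step up to 150 (or ever) has all oscillators equal.

Derivation:
t=0: [46, 115, 37, 45, 19, 120, 105, 0, 66, 94, 74, 25]  (not all equal)
t=1: [56, 26, 49, 55, 36, 23, 33, 23, 62, 41, 56, 41]  (not all equal)
t=2: [76, 54, 71, 76, 61, 52, 60, 52, 78, 65, 76, 65]  (not all equal)
t=3: [76, 83, 79, 76, 86, 81, 87, 81, 74, 84, 76, 84]  (not all equal)
t=4: [66, 61, 63, 66, 58, 62, 58, 62, 67, 60, 66, 60]  (not all equal)
t=5: [88, 92, 91, 88, 91, 91, 91, 91, 88, 93, 88, 93]  (not all equal)
t=6: [48, 46, 46, 48, 46, 46, 46, 46, 48, 45, 48, 45]  (not all equal)
t=7: [75, 73, 73, 75, 73, 73, 73, 73, 75, 73, 75, 73]  (not all equal)
t=8: [73, 74, 74, 73, 74, 74, 74, 74, 73, 74, 73, 74]  (not all equal)
t=9: [74, 73, 73, 74, 73, 73, 73, 73, 74, 73, 74, 73]  (not all equal)
t=10: [73, 74, 74, 73, 74, 74, 74, 74, 73, 74, 73, 74]  (not all equal)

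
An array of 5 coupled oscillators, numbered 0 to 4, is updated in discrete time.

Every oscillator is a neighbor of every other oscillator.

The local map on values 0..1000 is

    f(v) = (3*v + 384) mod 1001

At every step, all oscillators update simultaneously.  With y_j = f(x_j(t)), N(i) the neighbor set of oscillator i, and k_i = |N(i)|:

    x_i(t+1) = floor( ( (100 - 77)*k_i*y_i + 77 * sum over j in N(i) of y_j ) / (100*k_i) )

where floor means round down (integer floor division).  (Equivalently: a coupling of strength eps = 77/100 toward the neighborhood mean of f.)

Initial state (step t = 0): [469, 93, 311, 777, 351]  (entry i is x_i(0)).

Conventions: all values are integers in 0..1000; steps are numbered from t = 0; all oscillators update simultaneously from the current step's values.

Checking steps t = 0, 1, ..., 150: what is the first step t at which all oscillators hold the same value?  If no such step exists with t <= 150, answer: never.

Answer: 3
Key observation: Synchronization is absorbing here: once all oscillators are equal they stay equal, and step 3 is the first all-equal step.

Derivation:
t=0: [469, 93, 311, 777, 351]  (not all equal)
t=1: [591, 586, 573, 588, 578]  (not all equal)
t=2: [132, 131, 130, 132, 131]  (not all equal)
t=3: [777, 777, 777, 777, 777]  (all equal)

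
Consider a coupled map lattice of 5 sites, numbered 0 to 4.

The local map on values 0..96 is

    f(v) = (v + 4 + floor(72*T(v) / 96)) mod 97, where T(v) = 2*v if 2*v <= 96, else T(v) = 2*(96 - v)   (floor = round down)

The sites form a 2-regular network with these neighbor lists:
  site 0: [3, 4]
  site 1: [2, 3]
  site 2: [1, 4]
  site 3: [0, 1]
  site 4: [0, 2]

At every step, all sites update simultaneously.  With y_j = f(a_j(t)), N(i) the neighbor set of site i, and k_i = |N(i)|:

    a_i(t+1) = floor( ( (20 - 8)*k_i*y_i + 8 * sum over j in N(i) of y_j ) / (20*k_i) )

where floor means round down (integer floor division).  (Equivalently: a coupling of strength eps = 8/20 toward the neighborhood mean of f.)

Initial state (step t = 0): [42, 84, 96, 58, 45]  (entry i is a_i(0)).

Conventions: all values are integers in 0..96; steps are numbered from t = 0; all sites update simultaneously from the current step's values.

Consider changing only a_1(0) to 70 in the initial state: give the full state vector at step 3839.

Answer: [31, 31, 67, 19, 67]
Key observation: The state at step 17, [31, 31, 67, 19, 67], reappears at step 23: the system is in a cycle of period 6 from step 17 on.  Therefore the state at step 3839 equals the state at step 17 + ((3839 - 17) mod 6) = 17, which is [31, 31, 67, 19, 67].

Derivation:
t=0: [42, 70, 96, 58, 45]
t=1: [15, 14, 8, 18, 14]
t=2: [42, 38, 30, 45, 36]
t=3: [29, 20, 66, 14, 74]
t=4: [56, 43, 24, 49, 27]
t=5: [33, 26, 55, 23, 60]
t=6: [68, 58, 31, 67, 34]
t=7: [31, 32, 70, 18, 73]
t=8: [61, 63, 29, 62, 27]
t=9: [30, 30, 63, 19, 61]
t=10: [61, 61, 31, 62, 31]
t=11: [32, 32, 68, 20, 68]
t=12: [64, 64, 30, 66, 30]
t=13: [30, 30, 67, 18, 67]
t=14: [60, 60, 29, 61, 29]
t=15: [31, 31, 65, 20, 65]
t=16: [63, 63, 30, 64, 30]
t=17: [31, 31, 67, 19, 67]
t=18: [62, 62, 29, 63, 29]
t=19: [31, 31, 64, 19, 64]
t=20: [62, 62, 31, 63, 31]
t=21: [32, 32, 68, 19, 68]
t=22: [64, 64, 30, 64, 30]
t=23: [31, 31, 67, 19, 67]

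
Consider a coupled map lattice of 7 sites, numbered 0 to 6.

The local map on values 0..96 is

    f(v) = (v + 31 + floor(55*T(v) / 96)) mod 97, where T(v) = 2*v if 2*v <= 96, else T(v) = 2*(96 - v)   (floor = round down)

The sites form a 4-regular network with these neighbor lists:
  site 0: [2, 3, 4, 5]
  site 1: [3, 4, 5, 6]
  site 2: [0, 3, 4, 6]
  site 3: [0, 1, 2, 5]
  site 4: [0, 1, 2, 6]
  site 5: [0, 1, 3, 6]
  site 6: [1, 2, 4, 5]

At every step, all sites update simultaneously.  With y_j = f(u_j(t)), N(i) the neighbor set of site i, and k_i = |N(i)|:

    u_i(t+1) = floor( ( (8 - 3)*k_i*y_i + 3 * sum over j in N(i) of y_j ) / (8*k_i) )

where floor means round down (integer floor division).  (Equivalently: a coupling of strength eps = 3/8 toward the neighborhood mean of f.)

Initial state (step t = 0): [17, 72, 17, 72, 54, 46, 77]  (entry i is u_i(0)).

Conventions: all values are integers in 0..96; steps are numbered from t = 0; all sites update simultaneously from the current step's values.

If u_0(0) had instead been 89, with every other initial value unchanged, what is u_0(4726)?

Simulating step by step:
t=0: [89, 72, 17, 72, 54, 46, 77]
t=1: [35, 33, 54, 35, 37, 32, 35]
t=2: [11, 5, 26, 10, 13, 4, 10]
t=3: [55, 44, 74, 53, 58, 43, 53]
t=4: [34, 29, 33, 33, 34, 28, 33]
t=5: [13, 67, 4, 20, 13, 66, 20]
t=6: [55, 43, 48, 61, 55, 43, 61]
t=7: [34, 28, 36, 33, 34, 28, 33]
t=8: [14, 66, 8, 21, 14, 66, 21]
t=9: [58, 44, 55, 64, 58, 44, 64]
t=10: [34, 29, 34, 33, 34, 29, 33]
t=11: [13, 68, 5, 21, 13, 68, 21]
t=12: [55, 44, 50, 63, 55, 44, 63]
t=13: [34, 29, 35, 33, 34, 29, 33]
t=14: [14, 68, 7, 21, 14, 68, 21]
t=15: [58, 44, 54, 63, 58, 44, 63]
t=16: [34, 29, 35, 33, 34, 29, 33]

Answer: u_0(4726) = 34
Key observation: The state at step 13, [34, 29, 35, 33, 34, 29, 33], reappears at step 16: the system is in a cycle of period 3 from step 13 on.  Therefore the state at step 4726 equals the state at step 13 + ((4726 - 13) mod 3) = 13, which is [34, 29, 35, 33, 34, 29, 33].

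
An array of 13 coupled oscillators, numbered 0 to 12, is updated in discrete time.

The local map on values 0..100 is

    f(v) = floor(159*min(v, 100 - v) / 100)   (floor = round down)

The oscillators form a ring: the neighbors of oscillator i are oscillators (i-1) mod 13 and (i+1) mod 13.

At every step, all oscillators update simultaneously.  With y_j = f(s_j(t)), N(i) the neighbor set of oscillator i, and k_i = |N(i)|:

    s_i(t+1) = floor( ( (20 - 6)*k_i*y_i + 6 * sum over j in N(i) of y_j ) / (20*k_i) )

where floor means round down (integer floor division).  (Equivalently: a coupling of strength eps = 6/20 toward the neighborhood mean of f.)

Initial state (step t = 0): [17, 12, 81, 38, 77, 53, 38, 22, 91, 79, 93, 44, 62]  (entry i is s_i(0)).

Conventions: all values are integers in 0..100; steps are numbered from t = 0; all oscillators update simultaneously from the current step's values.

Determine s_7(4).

Answer: s_7(4) = 51

Derivation:
t=0: [17, 12, 81, 38, 77, 53, 38, 22, 91, 79, 93, 44, 62]
t=1: [30, 21, 32, 51, 45, 66, 58, 34, 19, 26, 23, 58, 56]
t=2: [48, 37, 51, 72, 69, 58, 62, 52, 35, 38, 41, 61, 65]
t=3: [70, 63, 69, 49, 50, 62, 63, 70, 58, 60, 63, 61, 59]
t=4: [51, 55, 54, 73, 75, 62, 56, 51, 62, 62, 59, 61, 61]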